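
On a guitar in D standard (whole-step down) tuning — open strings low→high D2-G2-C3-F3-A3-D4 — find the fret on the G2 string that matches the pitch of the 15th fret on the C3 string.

Fret 15 on C3 is MIDI 48 + 15 = 63 (D#4). On the G2 string (open MIDI 43), that pitch is 63 − 43 = fret 20.

20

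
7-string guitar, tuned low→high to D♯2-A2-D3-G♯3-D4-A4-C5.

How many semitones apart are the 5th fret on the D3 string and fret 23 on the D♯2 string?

D3 at fret 5 → G3 (MIDI 55); D♯2 at fret 23 → D4 (MIDI 62).
55 − 62 = -7, so the two pitches are 7 semitones apart, with D4 the higher.

7 semitones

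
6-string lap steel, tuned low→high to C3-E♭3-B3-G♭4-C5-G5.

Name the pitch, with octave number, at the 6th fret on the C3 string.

G♭3

C3 is MIDI 48. Adding 6 gives 54, which is G♭3.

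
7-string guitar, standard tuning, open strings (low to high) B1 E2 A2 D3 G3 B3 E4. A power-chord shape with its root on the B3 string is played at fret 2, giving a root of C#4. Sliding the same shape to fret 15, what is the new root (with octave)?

D5

Moving from fret 2 to fret 15 shifts the root by 13 semitones.
C#4 up 13 semitones is D5.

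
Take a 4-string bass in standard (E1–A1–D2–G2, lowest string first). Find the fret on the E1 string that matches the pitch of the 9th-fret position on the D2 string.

19

Fret 9 on D2 is MIDI 38 + 9 = 47 (B2). On the E1 string (open MIDI 28), that pitch is 47 − 28 = fret 19.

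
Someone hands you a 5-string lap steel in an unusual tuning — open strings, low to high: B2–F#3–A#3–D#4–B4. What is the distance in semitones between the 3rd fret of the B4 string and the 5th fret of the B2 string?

22 semitones

B4 at fret 3 → D5 (MIDI 74); B2 at fret 5 → E3 (MIDI 52).
74 − 52 = 22, so the two pitches are 22 semitones apart, with D5 the higher.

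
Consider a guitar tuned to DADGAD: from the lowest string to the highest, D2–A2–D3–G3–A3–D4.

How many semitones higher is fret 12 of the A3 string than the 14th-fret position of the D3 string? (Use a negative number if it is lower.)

5 semitones

A3 at fret 12 → A4 (MIDI 69); D3 at fret 14 → E4 (MIDI 64).
69 − 64 = 5, so the two pitches are 5 semitones apart.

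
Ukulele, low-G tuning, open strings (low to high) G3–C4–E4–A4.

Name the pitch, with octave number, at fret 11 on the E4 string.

D#5

E4 is MIDI 64. Adding 11 gives 75, which is D#5.
(Equivalently spelled Eb5.)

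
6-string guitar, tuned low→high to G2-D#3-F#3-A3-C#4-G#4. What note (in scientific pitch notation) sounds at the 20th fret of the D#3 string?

B4

Each fret is one semitone, so D#3 + 20 = B4.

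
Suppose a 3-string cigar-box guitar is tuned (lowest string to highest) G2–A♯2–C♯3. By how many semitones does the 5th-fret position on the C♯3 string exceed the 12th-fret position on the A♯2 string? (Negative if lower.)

C♯3 at fret 5 → F♯3 (MIDI 54); A♯2 at fret 12 → A♯3 (MIDI 58).
54 − 58 = -4, so the two pitches are 4 semitones apart.

-4 semitones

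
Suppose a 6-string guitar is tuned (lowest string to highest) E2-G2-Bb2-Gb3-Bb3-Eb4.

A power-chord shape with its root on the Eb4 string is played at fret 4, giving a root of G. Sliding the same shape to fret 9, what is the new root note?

Moving from fret 4 to fret 9 shifts the root by 5 semitones.
G up 5 semitones is C.

C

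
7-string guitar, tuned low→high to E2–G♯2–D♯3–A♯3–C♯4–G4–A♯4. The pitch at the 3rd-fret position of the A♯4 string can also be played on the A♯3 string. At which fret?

A♯4 at fret 3 is A♯4 + 3 semitones = C♯5.
The open A♯3 string is 12 semitones below the open A♯4, so the same pitch on the A♯3 string lies at fret 3 + 12 = 15.

15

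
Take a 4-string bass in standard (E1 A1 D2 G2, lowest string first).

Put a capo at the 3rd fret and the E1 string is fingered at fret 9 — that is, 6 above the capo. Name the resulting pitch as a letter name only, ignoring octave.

C♯

The capo raises the open E1 by 3 semitones to G1; fretting 6 more gives E1 + 3 + 6 = E1 + 9 semitones, landing on C♯.
(Also written D♭.)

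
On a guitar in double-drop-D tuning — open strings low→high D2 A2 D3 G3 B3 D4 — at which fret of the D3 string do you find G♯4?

G♯4 is 18 semitones above the open D3 (D–D#–E–F–…–F#–G–G#), so it sits at fret 18.

18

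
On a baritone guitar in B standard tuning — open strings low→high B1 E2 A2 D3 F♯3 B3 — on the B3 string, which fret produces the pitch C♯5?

14

C♯5 is 14 semitones above the open B3 (B–C–C#–D–…–B–C–C#), so it sits at fret 14.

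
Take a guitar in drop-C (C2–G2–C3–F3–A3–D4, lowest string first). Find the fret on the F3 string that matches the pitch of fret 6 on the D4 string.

15

D4 at fret 6 is D4 + 6 semitones = G#4.
The open F3 string is 9 semitones below the open D4, so the same pitch on the F3 string lies at fret 6 + 9 = 15.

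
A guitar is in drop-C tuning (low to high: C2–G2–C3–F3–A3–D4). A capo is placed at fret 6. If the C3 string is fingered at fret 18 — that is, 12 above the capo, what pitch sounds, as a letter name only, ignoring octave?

The capo raises the open C3 by 6 semitones to F#3; fretting 12 more gives C3 + 6 + 12 = C3 + 18 semitones, landing on F#.
(Also written Gb.)

F#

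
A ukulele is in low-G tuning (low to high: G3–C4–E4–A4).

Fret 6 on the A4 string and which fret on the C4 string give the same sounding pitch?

A4 at fret 6 is A4 + 6 semitones = D#5.
The open C4 string is 9 semitones below the open A4, so the same pitch on the C4 string lies at fret 6 + 9 = 15.

15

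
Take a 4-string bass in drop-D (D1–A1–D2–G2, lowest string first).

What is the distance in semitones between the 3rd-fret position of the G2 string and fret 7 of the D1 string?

13 semitones

G2 at fret 3 → A#2 (MIDI 46); D1 at fret 7 → A1 (MIDI 33).
46 − 33 = 13, so the two pitches are 13 semitones apart, with A#2 the higher.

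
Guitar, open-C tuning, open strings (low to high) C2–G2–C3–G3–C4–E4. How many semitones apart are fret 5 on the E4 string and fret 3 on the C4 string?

6 semitones

E4 at fret 5 → A4 (MIDI 69); C4 at fret 3 → D♯4 (MIDI 63).
69 − 63 = 6, so the two pitches are 6 semitones apart, with A4 the higher.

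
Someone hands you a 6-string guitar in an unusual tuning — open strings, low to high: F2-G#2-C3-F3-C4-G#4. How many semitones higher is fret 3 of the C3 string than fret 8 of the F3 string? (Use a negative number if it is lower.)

C3 at fret 3 → D#3 (MIDI 51); F3 at fret 8 → C#4 (MIDI 61).
51 − 61 = -10, so the two pitches are 10 semitones apart.

-10 semitones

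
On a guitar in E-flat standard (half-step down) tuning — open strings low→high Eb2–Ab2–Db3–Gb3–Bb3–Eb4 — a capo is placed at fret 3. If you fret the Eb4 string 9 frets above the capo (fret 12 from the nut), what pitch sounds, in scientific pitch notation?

Eb5

The capo raises the open Eb4 by 3 semitones to Gb4; fretting 9 more gives Eb4 + 3 + 9 = Eb4 + 12 semitones = Eb5.
(Also written D#.)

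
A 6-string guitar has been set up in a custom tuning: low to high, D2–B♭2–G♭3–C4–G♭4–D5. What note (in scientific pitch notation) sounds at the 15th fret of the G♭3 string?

G♭3 is MIDI 54. Adding 15 gives 69, which is A4.

A4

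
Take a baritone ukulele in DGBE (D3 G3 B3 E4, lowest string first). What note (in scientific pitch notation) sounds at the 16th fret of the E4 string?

G#5

Each fret is one semitone, so E4 + 16 = G#5.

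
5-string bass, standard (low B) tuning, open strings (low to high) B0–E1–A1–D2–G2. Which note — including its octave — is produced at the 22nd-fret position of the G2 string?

F4

The open G2 string plus 22 semitones: G–G#–A–A#–…–D#–E–F.
The walk passes from B into C 2 times, so the octave number goes from 2 to 4.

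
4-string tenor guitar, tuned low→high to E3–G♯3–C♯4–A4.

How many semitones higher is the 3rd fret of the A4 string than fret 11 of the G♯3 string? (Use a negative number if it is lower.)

A4 at fret 3 → C5 (MIDI 72); G♯3 at fret 11 → G4 (MIDI 67).
72 − 67 = 5, so the two pitches are 5 semitones apart.

5 semitones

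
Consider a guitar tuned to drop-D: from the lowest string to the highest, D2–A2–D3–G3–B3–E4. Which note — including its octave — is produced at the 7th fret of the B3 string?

F#4

The open B3 string plus 7 semitones: B–C–C#–D–D#–E–F–F#.
The walk passes from B into C once, so the octave number goes from 3 to 4.
(Equivalently spelled Gb4.)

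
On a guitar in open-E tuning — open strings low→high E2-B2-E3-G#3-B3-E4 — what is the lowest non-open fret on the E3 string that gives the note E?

From E3, count semitones up the chromatic scale until reaching E: E–F–F#–G–…–D–D#–E — 12 steps.

12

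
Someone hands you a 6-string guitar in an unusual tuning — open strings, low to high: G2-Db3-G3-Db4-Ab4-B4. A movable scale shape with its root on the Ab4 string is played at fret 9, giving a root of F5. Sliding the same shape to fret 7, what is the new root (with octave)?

Eb5

Moving from fret 9 to fret 7 shifts the root by -2 semitones.
F5 down 2 semitones is Eb5.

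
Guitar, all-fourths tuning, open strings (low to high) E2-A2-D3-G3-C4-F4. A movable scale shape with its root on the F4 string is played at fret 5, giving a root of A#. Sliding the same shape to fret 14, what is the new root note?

G

Moving from fret 5 to fret 14 shifts the root by 9 semitones.
A# up 9 semitones is G.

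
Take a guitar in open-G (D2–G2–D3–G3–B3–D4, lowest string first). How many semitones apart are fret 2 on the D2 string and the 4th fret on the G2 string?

D2 at fret 2 → E2 (MIDI 40); G2 at fret 4 → B2 (MIDI 47).
40 − 47 = -7, so the two pitches are 7 semitones apart, with B2 the higher.

7 semitones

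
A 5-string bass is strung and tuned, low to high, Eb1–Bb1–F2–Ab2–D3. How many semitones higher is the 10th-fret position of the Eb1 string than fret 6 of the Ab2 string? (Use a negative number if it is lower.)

Eb1 at fret 10 → Db2 (MIDI 37); Ab2 at fret 6 → D3 (MIDI 50).
37 − 50 = -13, so the two pitches are 13 semitones apart.

-13 semitones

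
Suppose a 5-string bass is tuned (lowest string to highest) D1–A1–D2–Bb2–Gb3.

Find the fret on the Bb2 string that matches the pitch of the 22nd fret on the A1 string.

Fret 22 on A1 is MIDI 33 + 22 = 55 (G3). On the Bb2 string (open MIDI 46), that pitch is 55 − 46 = fret 9.

9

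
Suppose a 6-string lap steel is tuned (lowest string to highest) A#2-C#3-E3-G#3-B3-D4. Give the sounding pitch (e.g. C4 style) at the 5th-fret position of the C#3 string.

F#3

Each fret is one semitone, so C#3 + 5 = F#3.
(Equivalently spelled Gb3.)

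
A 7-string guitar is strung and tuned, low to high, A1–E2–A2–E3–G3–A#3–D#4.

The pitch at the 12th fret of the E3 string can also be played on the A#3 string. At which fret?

E3 at fret 12 is E3 + 12 semitones = E4.
The open A#3 string is 6 semitones above the open E3, so the same pitch on the A#3 string lies at fret 12 − 6 = 6.

6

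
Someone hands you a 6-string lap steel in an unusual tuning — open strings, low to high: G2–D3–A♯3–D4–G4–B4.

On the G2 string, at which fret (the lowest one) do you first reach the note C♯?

6

From G2, count semitones up the chromatic scale until reaching C♯: G–G#–A–A#–B–C–C# — 6 steps.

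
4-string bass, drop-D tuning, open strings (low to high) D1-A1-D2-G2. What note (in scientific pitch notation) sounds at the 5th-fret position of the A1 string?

D2

Each fret is one semitone, so A1 + 5 = D2.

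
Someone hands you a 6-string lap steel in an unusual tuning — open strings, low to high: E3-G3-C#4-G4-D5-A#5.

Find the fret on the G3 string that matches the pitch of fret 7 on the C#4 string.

13

Fret 7 on C#4 is MIDI 61 + 7 = 68 (G#4). On the G3 string (open MIDI 55), that pitch is 68 − 55 = fret 13.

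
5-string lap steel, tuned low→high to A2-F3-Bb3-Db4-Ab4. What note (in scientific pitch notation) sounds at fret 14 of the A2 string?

A2 is MIDI 45. Adding 14 gives 59, which is B3.

B3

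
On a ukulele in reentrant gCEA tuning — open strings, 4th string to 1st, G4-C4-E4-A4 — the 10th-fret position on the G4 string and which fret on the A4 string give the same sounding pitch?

8

G4 at fret 10 is G4 + 10 semitones = F5.
The open A4 string is 2 semitones above the open G4, so the same pitch on the A4 string lies at fret 10 − 2 = 8.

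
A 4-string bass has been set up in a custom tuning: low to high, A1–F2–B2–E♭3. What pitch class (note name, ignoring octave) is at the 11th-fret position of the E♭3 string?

Each fret is one semitone, so E♭3 + 11 = D.

D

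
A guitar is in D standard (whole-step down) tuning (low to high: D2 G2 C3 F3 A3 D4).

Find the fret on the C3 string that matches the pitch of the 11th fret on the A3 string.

A3 at fret 11 is A3 + 11 semitones = G#4.
The open C3 string is 9 semitones below the open A3, so the same pitch on the C3 string lies at fret 11 + 9 = 20.

20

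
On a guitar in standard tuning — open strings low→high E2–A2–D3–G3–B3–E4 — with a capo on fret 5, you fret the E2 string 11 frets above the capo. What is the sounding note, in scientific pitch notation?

G♯3

The capo raises the open E2 by 5 semitones to A2; fretting 11 more gives E2 + 5 + 11 = E2 + 16 semitones = G♯3.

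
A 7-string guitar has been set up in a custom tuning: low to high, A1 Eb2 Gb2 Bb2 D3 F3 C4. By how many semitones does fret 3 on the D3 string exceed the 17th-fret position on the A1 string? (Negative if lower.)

D3 at fret 3 → F3 (MIDI 53); A1 at fret 17 → D3 (MIDI 50).
53 − 50 = 3, so the two pitches are 3 semitones apart.

3 semitones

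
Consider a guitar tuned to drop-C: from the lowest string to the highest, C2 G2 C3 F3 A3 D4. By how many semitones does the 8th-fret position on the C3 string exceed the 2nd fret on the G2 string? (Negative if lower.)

C3 at fret 8 → G♯3 (MIDI 56); G2 at fret 2 → A2 (MIDI 45).
56 − 45 = 11, so the two pitches are 11 semitones apart.

11 semitones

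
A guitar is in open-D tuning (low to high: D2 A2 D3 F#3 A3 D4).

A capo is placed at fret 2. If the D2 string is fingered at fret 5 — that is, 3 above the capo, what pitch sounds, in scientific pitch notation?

The capo raises the open D2 by 2 semitones to E2; fretting 3 more gives D2 + 2 + 3 = D2 + 5 semitones = G2.

G2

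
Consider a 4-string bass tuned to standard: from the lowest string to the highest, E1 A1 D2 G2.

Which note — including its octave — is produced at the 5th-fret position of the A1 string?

Each fret is one semitone, so A1 + 5 = D2.

D2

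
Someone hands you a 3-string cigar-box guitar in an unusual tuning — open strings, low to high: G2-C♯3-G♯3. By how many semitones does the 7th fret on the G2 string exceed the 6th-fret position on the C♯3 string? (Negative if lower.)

-5 semitones

G2 at fret 7 → D3 (MIDI 50); C♯3 at fret 6 → G3 (MIDI 55).
50 − 55 = -5, so the two pitches are 5 semitones apart.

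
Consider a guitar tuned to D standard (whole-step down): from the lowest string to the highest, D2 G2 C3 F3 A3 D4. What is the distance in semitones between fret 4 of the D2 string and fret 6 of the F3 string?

D2 at fret 4 → F#2 (MIDI 42); F3 at fret 6 → B3 (MIDI 59).
42 − 59 = -17, so the two pitches are 17 semitones apart, with B3 the higher.

17 semitones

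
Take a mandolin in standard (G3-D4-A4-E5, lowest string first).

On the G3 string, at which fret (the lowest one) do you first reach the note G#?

From G3, count semitones up the chromatic scale until reaching G#: G–G# — 1 step.

1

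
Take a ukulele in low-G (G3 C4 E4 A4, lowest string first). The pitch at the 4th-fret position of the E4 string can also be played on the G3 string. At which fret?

13

E4 at fret 4 is E4 + 4 semitones = G♯4.
The open G3 string is 9 semitones below the open E4, so the same pitch on the G3 string lies at fret 4 + 9 = 13.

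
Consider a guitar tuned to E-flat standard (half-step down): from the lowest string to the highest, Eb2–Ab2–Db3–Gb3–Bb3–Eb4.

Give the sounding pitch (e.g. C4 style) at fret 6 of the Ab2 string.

The open Ab2 string plus 6 semitones: Ab–A–Bb–B–C–Db–D.
The walk passes from B into C once, so the octave number goes from 2 to 3.

D3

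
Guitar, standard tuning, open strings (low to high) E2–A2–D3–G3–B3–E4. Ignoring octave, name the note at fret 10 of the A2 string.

The open A2 string plus 10 semitones: A–A#–B–C–…–F–F#–G.

G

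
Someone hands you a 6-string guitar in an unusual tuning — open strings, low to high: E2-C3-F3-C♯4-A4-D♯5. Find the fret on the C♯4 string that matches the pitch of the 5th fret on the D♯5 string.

Fret 5 on D♯5 is MIDI 75 + 5 = 80 (G♯5). On the C♯4 string (open MIDI 61), that pitch is 80 − 61 = fret 19.

19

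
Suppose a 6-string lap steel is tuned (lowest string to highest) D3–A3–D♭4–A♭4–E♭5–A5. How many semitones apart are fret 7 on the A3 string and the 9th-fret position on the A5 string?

26 semitones

A3 at fret 7 → E4 (MIDI 64); A5 at fret 9 → G♭6 (MIDI 90).
64 − 90 = -26, so the two pitches are 26 semitones apart, with G♭6 the higher.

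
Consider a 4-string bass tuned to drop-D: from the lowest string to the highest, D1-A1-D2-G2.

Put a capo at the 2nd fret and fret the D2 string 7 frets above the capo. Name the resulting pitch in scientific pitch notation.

The capo raises the open D2 by 2 semitones to E2; fretting 7 more gives D2 + 2 + 7 = D2 + 9 semitones = B2.

B2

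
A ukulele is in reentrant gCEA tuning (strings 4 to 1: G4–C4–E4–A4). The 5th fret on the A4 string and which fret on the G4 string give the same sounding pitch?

7

Fret 5 on A4 is MIDI 69 + 5 = 74 (D5). On the G4 string (open MIDI 67), that pitch is 74 − 67 = fret 7.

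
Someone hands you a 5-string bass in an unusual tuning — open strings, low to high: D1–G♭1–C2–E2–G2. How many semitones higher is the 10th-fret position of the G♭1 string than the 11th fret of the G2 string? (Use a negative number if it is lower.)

G♭1 at fret 10 → E2 (MIDI 40); G2 at fret 11 → G♭3 (MIDI 54).
40 − 54 = -14, so the two pitches are 14 semitones apart.

-14 semitones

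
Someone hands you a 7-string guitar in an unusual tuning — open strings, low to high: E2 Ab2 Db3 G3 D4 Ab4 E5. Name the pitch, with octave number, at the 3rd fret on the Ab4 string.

The open Ab4 string plus 3 semitones: Ab–A–Bb–B.
No B→C boundary is crossed, so the octave stays at 4.

B4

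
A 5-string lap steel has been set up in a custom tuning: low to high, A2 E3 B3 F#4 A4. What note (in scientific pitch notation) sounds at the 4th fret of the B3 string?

Each fret is one semitone, so B3 + 4 = D#4.
(Equivalently spelled Eb4.)

D#4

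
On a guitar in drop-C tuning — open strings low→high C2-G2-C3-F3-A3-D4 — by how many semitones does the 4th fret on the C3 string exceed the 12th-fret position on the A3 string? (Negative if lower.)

C3 at fret 4 → E3 (MIDI 52); A3 at fret 12 → A4 (MIDI 69).
52 − 69 = -17, so the two pitches are 17 semitones apart.

-17 semitones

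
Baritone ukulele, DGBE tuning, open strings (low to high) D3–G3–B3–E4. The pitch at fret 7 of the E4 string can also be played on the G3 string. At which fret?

16

Fret 7 on E4 is MIDI 64 + 7 = 71 (B4). On the G3 string (open MIDI 55), that pitch is 71 − 55 = fret 16.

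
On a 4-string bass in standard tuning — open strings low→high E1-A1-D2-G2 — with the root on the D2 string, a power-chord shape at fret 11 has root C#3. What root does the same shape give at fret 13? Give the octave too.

D#3

Moving from fret 11 to fret 13 shifts the root by 2 semitones.
C#3 up 2 semitones is D#3.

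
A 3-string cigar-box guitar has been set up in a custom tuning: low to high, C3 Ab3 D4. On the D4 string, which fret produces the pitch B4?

9

B4 is 9 semitones above the open D4 (D–Eb–E–F–Gb–G–Ab–A–Bb–B), so it sits at fret 9.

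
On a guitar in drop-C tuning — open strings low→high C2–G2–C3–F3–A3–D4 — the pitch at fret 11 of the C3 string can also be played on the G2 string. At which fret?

C3 at fret 11 is C3 + 11 semitones = B3.
The open G2 string is 5 semitones below the open C3, so the same pitch on the G2 string lies at fret 11 + 5 = 16.

16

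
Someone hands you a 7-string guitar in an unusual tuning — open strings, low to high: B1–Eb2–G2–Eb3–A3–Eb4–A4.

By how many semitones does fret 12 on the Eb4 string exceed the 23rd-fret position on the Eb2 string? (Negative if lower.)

Eb4 at fret 12 → Eb5 (MIDI 75); Eb2 at fret 23 → D4 (MIDI 62).
75 − 62 = 13, so the two pitches are 13 semitones apart.

13 semitones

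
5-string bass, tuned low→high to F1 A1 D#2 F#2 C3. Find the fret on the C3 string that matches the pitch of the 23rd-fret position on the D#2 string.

14

D#2 at fret 23 is D#2 + 23 semitones = D4.
The open C3 string is 9 semitones above the open D#2, so the same pitch on the C3 string lies at fret 23 − 9 = 14.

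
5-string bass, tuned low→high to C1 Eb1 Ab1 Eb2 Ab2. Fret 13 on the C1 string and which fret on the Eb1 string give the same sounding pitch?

C1 at fret 13 is C1 + 13 semitones = Db2.
The open Eb1 string is 3 semitones above the open C1, so the same pitch on the Eb1 string lies at fret 13 − 3 = 10.

10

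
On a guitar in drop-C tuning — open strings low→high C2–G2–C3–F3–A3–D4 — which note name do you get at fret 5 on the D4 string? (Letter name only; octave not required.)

Each fret is one semitone, so D4 + 5 = G.

G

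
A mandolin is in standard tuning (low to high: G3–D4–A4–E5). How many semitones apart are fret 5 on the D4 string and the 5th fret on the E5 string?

D4 at fret 5 → G4 (MIDI 67); E5 at fret 5 → A5 (MIDI 81).
67 − 81 = -14, so the two pitches are 14 semitones apart, with A5 the higher.

14 semitones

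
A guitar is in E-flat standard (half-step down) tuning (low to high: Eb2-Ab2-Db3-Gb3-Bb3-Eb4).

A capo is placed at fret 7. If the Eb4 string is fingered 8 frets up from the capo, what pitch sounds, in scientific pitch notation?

The capo raises the open Eb4 by 7 semitones to Bb4; fretting 8 more gives Eb4 + 7 + 8 = Eb4 + 15 semitones = Gb5.
(Also written F#.)

Gb5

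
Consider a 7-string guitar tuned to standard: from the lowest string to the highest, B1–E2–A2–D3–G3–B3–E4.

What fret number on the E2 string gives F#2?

F#2 is 2 semitones above the open E2 (E–F–F#), so it sits at fret 2.

2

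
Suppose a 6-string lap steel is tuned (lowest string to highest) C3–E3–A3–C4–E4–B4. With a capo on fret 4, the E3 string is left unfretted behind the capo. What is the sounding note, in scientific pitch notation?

The capo raises the open E3 by 4 semitones to G#3; fretting 0 more gives E3 + 4 + 0 = E3 + 4 semitones = G#3.

G#3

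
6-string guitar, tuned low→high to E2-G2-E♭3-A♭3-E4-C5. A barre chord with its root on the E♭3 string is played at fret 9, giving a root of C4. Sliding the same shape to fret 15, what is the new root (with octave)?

G♭4

Moving from fret 9 to fret 15 shifts the root by 6 semitones.
C4 up 6 semitones is G♭4.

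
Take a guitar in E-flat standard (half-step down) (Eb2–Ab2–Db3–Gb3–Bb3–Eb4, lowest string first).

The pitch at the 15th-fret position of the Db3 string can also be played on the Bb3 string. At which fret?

Db3 at fret 15 is Db3 + 15 semitones = E4.
The open Bb3 string is 9 semitones above the open Db3, so the same pitch on the Bb3 string lies at fret 15 − 9 = 6.

6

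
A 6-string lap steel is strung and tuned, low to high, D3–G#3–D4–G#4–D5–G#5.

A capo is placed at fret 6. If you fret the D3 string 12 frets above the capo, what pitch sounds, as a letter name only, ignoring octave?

G#

The capo raises the open D3 by 6 semitones to G#3; fretting 12 more gives D3 + 6 + 12 = D3 + 18 semitones, landing on G#.
(Also written Ab.)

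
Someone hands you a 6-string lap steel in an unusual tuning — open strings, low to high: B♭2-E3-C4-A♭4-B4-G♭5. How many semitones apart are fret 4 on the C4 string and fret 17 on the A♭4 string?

21 semitones

C4 at fret 4 → E4 (MIDI 64); A♭4 at fret 17 → D♭6 (MIDI 85).
64 − 85 = -21, so the two pitches are 21 semitones apart, with D♭6 the higher.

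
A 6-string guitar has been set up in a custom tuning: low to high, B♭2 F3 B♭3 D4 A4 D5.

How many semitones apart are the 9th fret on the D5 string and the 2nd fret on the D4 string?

D5 at fret 9 → B5 (MIDI 83); D4 at fret 2 → E4 (MIDI 64).
83 − 64 = 19, so the two pitches are 19 semitones apart, with B5 the higher.

19 semitones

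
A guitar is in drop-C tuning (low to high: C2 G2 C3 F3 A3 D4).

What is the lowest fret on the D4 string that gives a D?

From D4, count semitones up the chromatic scale until reaching D: D — 0 steps.

0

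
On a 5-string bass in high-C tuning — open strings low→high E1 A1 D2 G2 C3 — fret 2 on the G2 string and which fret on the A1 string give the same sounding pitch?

G2 at fret 2 is G2 + 2 semitones = A2.
The open A1 string is 10 semitones below the open G2, so the same pitch on the A1 string lies at fret 2 + 10 = 12.

12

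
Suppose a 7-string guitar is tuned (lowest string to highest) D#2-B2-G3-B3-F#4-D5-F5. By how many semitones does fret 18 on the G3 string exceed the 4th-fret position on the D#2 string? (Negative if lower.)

G3 at fret 18 → C#5 (MIDI 73); D#2 at fret 4 → G2 (MIDI 43).
73 − 43 = 30, so the two pitches are 30 semitones apart.

30 semitones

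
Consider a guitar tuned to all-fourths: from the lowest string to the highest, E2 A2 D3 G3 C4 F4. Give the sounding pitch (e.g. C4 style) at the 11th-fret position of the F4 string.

Each fret is one semitone, so F4 + 11 = E5.

E5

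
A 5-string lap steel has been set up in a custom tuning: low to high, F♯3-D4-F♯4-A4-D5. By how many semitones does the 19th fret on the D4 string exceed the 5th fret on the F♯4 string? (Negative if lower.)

10 semitones

D4 at fret 19 → A5 (MIDI 81); F♯4 at fret 5 → B4 (MIDI 71).
81 − 71 = 10, so the two pitches are 10 semitones apart.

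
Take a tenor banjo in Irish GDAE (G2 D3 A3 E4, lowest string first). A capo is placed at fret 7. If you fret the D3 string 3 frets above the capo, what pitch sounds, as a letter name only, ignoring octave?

The capo raises the open D3 by 7 semitones to A3; fretting 3 more gives D3 + 7 + 3 = D3 + 10 semitones, landing on C.

C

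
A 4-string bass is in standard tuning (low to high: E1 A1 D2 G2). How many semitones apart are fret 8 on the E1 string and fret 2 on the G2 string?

9 semitones

E1 at fret 8 → C2 (MIDI 36); G2 at fret 2 → A2 (MIDI 45).
36 − 45 = -9, so the two pitches are 9 semitones apart, with A2 the higher.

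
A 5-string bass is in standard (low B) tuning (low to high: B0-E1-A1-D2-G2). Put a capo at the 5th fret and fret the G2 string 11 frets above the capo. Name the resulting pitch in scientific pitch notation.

B3

The capo raises the open G2 by 5 semitones to C3; fretting 11 more gives G2 + 5 + 11 = G2 + 16 semitones = B3.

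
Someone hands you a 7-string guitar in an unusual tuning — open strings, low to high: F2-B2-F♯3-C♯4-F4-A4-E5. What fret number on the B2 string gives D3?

D3 is 3 semitones above the open B2 (B–C–C#–D), so it sits at fret 3.

3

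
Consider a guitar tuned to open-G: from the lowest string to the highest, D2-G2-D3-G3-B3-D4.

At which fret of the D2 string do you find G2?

G2 is 5 semitones above the open D2 (D–D#–E–F–F#–G), so it sits at fret 5.

5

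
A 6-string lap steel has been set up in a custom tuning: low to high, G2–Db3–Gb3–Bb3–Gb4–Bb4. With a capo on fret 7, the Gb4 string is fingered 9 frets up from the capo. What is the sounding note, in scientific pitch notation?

The capo raises the open Gb4 by 7 semitones to Db5; fretting 9 more gives Gb4 + 7 + 9 = Gb4 + 16 semitones = Bb5.
(Also written A#.)

Bb5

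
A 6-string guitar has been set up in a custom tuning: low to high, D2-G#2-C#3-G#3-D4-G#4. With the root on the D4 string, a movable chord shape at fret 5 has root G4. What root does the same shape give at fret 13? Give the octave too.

Moving from fret 5 to fret 13 shifts the root by 8 semitones.
G4 up 8 semitones is D#5.

D#5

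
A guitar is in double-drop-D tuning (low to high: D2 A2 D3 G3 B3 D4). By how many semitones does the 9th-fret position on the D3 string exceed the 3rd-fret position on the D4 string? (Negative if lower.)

D3 at fret 9 → B3 (MIDI 59); D4 at fret 3 → F4 (MIDI 65).
59 − 65 = -6, so the two pitches are 6 semitones apart.

-6 semitones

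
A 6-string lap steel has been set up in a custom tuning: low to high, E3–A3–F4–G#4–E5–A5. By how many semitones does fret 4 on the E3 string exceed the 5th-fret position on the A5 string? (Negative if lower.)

E3 at fret 4 → G#3 (MIDI 56); A5 at fret 5 → D6 (MIDI 86).
56 − 86 = -30, so the two pitches are 30 semitones apart.

-30 semitones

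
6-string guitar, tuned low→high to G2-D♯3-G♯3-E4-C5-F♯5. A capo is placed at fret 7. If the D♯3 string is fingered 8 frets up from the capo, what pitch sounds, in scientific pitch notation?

F♯4

The capo raises the open D♯3 by 7 semitones to A♯3; fretting 8 more gives D♯3 + 7 + 8 = D♯3 + 15 semitones = F♯4.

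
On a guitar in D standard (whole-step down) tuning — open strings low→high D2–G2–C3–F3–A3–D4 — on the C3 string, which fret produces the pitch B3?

B3 is 11 semitones above the open C3 (C–C#–D–D#–…–A–A#–B), so it sits at fret 11.

11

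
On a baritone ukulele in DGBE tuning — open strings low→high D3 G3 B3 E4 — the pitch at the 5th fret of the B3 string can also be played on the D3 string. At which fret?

14

Fret 5 on B3 is MIDI 59 + 5 = 64 (E4). On the D3 string (open MIDI 50), that pitch is 64 − 50 = fret 14.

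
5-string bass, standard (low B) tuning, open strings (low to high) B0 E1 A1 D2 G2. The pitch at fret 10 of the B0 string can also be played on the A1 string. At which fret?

0

Fret 10 on B0 is MIDI 23 + 10 = 33 (A1). On the A1 string (open MIDI 33), that pitch is 33 − 33 = fret 0.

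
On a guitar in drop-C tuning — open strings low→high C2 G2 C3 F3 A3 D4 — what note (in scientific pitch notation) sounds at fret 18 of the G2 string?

The open G2 string plus 18 semitones: G–G#–A–A#–…–B–C–C#.
The walk passes from B into C 2 times, so the octave number goes from 2 to 4.

C#4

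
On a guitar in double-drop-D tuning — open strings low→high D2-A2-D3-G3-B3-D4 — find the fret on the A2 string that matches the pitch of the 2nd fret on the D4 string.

19

D4 at fret 2 is D4 + 2 semitones = E4.
The open A2 string is 17 semitones below the open D4, so the same pitch on the A2 string lies at fret 2 + 17 = 19.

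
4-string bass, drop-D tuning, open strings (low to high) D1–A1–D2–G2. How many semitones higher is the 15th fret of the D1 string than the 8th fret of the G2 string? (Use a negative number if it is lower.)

D1 at fret 15 → F2 (MIDI 41); G2 at fret 8 → D♯3 (MIDI 51).
41 − 51 = -10, so the two pitches are 10 semitones apart.

-10 semitones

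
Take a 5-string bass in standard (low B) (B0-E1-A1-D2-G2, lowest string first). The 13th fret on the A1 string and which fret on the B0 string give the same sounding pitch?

23

Fret 13 on A1 is MIDI 33 + 13 = 46 (A#2). On the B0 string (open MIDI 23), that pitch is 46 − 23 = fret 23.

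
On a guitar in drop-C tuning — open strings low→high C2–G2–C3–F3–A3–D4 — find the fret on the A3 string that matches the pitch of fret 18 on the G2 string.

4

G2 at fret 18 is G2 + 18 semitones = C♯4.
The open A3 string is 14 semitones above the open G2, so the same pitch on the A3 string lies at fret 18 − 14 = 4.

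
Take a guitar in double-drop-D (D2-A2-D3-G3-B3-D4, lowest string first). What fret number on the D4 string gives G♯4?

6

G♯4 is 6 semitones above the open D4 (D–D#–E–F–F#–G–G#), so it sits at fret 6.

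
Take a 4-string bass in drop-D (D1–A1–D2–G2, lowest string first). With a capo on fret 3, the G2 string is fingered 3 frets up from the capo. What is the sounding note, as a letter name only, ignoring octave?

The capo raises the open G2 by 3 semitones to A#2; fretting 3 more gives G2 + 3 + 3 = G2 + 6 semitones, landing on C#.
(Also written Db.)

C#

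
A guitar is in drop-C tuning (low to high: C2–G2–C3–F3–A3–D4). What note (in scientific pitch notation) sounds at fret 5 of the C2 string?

F2

The open C2 string plus 5 semitones: C–C#–D–D#–E–F.
No B→C boundary is crossed, so the octave stays at 2.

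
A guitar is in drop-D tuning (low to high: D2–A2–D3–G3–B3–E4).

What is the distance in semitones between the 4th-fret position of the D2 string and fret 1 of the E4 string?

23 semitones

D2 at fret 4 → F#2 (MIDI 42); E4 at fret 1 → F4 (MIDI 65).
42 − 65 = -23, so the two pitches are 23 semitones apart, with F4 the higher.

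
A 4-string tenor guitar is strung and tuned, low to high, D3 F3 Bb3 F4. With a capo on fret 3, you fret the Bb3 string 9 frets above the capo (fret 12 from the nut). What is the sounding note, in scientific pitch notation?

The capo raises the open Bb3 by 3 semitones to Db4; fretting 9 more gives Bb3 + 3 + 9 = Bb3 + 12 semitones = Bb4.
(Also written A#.)

Bb4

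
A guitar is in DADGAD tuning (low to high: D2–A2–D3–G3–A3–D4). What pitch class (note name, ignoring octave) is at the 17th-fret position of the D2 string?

D2 is MIDI 38. Adding 17 gives 55; 55 mod 12 = 7, i.e. G.

G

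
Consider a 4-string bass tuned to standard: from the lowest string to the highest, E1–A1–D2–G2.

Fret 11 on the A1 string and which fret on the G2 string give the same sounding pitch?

Fret 11 on A1 is MIDI 33 + 11 = 44 (G#2). On the G2 string (open MIDI 43), that pitch is 44 − 43 = fret 1.

1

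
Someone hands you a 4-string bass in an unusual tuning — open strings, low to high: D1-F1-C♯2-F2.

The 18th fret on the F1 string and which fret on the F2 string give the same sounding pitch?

6

F1 at fret 18 is F1 + 18 semitones = B2.
The open F2 string is 12 semitones above the open F1, so the same pitch on the F2 string lies at fret 18 − 12 = 6.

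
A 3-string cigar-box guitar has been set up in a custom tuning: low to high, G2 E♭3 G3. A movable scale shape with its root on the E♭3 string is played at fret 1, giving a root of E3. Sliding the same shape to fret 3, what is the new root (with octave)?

Moving from fret 1 to fret 3 shifts the root by 2 semitones.
E3 up 2 semitones is G♭3.

G♭3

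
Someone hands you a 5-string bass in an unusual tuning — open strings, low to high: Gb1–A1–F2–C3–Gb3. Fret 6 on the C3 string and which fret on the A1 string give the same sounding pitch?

C3 at fret 6 is C3 + 6 semitones = Gb3.
The open A1 string is 15 semitones below the open C3, so the same pitch on the A1 string lies at fret 6 + 15 = 21.

21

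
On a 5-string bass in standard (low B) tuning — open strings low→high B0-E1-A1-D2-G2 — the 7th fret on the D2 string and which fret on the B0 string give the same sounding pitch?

22

Fret 7 on D2 is MIDI 38 + 7 = 45 (A2). On the B0 string (open MIDI 23), that pitch is 45 − 23 = fret 22.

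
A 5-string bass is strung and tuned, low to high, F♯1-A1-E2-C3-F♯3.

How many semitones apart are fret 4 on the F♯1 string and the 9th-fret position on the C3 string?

23 semitones

F♯1 at fret 4 → A♯1 (MIDI 34); C3 at fret 9 → A3 (MIDI 57).
34 − 57 = -23, so the two pitches are 23 semitones apart, with A3 the higher.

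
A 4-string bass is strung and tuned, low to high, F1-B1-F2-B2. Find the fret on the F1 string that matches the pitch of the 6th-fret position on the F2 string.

18

F2 at fret 6 is F2 + 6 semitones = B2.
The open F1 string is 12 semitones below the open F2, so the same pitch on the F1 string lies at fret 6 + 12 = 18.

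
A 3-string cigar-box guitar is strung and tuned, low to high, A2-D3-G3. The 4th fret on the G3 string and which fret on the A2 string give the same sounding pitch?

G3 at fret 4 is G3 + 4 semitones = B3.
The open A2 string is 10 semitones below the open G3, so the same pitch on the A2 string lies at fret 4 + 10 = 14.

14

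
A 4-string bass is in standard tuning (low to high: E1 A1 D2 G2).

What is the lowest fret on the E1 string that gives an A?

From E1, count semitones up the chromatic scale until reaching A: E–F–F#–G–G#–A — 5 steps.

5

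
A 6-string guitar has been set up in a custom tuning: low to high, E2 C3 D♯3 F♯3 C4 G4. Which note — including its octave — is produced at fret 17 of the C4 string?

F5

Each fret is one semitone, so C4 + 17 = F5.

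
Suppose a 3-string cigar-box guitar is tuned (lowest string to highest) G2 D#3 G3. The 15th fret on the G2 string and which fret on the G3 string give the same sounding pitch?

G2 at fret 15 is G2 + 15 semitones = A#3.
The open G3 string is 12 semitones above the open G2, so the same pitch on the G3 string lies at fret 15 − 12 = 3.

3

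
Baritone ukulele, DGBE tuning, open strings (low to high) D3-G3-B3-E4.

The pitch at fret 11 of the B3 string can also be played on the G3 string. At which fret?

15

B3 at fret 11 is B3 + 11 semitones = A#4.
The open G3 string is 4 semitones below the open B3, so the same pitch on the G3 string lies at fret 11 + 4 = 15.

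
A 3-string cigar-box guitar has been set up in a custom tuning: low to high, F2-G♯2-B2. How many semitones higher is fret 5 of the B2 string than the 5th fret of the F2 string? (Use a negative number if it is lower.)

B2 at fret 5 → E3 (MIDI 52); F2 at fret 5 → A♯2 (MIDI 46).
52 − 46 = 6, so the two pitches are 6 semitones apart.

6 semitones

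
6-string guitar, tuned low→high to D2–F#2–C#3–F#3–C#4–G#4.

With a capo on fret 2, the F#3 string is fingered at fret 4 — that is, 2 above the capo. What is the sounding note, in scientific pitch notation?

The capo raises the open F#3 by 2 semitones to G#3; fretting 2 more gives F#3 + 2 + 2 = F#3 + 4 semitones = A#3.
(Also written Bb.)

A#3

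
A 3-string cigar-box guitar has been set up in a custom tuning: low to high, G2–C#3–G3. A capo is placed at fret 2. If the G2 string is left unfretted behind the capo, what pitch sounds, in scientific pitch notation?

A2

The capo raises the open G2 by 2 semitones to A2; fretting 0 more gives G2 + 2 + 0 = G2 + 2 semitones = A2.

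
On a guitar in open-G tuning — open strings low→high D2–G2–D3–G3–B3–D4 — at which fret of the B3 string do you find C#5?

C#5 is 14 semitones above the open B3 (B–C–C#–D–…–B–C–C#), so it sits at fret 14.

14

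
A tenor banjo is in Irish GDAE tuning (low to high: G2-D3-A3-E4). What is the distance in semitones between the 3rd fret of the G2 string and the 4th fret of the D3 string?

8 semitones

G2 at fret 3 → A#2 (MIDI 46); D3 at fret 4 → F#3 (MIDI 54).
46 − 54 = -8, so the two pitches are 8 semitones apart, with F#3 the higher.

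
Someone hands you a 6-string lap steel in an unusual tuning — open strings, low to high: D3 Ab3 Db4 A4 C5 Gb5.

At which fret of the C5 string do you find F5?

F5 is 5 semitones above the open C5 (C–Db–D–Eb–E–F), so it sits at fret 5.

5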